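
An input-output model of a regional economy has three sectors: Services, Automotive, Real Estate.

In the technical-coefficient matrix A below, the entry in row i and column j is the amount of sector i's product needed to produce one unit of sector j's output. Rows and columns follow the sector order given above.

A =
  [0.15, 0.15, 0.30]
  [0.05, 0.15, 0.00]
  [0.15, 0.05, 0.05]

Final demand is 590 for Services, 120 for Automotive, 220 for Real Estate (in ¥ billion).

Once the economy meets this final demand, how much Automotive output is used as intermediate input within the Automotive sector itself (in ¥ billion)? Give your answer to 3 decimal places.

z_AA = 28.776

I − A =
  [   0.85    -0.15    -0.30]
  [  -0.05     0.85     0.00]
  [  -0.15    -0.05     0.95]
Cofactors of I−A, C_ij = (−1)^(i+j)·(minor ij) (rows/columns in the sector order above):
  C_11 = (0.85)(0.95) − (0.00)(-0.05) = 0.8075
  C_12 = −[(-0.05)(0.95) − (0.00)(-0.15)] = 0.0475
  C_13 = (-0.05)(-0.05) − (0.85)(-0.15) = 0.1300
  C_21 = −[(-0.15)(0.95) − (-0.30)(-0.05)] = 0.1575
  C_22 = (0.85)(0.95) − (-0.30)(-0.15) = 0.7625
  C_23 = −[(0.85)(-0.05) − (-0.15)(-0.15)] = 0.0650
  C_31 = (-0.15)(0.00) − (-0.30)(0.85) = 0.2550
  C_32 = −[(0.85)(0.00) − (-0.30)(-0.05)] = 0.0150
  C_33 = (0.85)(0.85) − (-0.15)(-0.05) = 0.7150
det(I−A) = Σ_j (I−A)_1j·C_1j = (0.85)(0.8075) + (-0.15)(0.0475) + (-0.30)(0.1300) = 0.64025
adj(I−A) = Cᵀ =
  [ 0.8075   0.1575   0.2550]
  [ 0.0475   0.7625   0.0150]
  [ 0.1300   0.0650   0.7150]
(I − A)⁻¹ = adj(I−A) / det(I−A) ≈
  [   1.2612     0.2460     0.3983]
  [   0.0742     1.1909     0.0234]
  [   0.2030     0.1015     1.1168]
First solve x = (I − A)⁻¹ d = adj(I−A)·d / det(I−A); in particular x_A = (0.0475·590 + 0.7625·120 + 0.0150·220) / 0.64025 = 122.825 / 0.64025 ≈ 191.83913.
Intermediate flow from A to A: z_AA = a_AA · x_A = 0.15 × 122.825 / 0.64025 = 18.42375 / 0.64025 ≈ 28.776.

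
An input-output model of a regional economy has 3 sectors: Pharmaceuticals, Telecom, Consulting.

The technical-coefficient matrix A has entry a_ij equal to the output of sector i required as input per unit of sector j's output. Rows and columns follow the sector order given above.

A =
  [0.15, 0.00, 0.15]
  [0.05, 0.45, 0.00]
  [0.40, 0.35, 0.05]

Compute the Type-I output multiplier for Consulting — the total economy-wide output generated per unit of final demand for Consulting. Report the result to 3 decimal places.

m_3 = 1.365

I − A =
  [   0.85     0.00    -0.15]
  [  -0.05     0.55     0.00]
  [  -0.40    -0.35     0.95]
Cofactors of I−A, C_ij = (−1)^(i+j)·(minor ij) (rows/columns in the sector order above):
  C_11 = (0.55)(0.95) − (0.00)(-0.35) = 0.5225
  C_12 = −[(-0.05)(0.95) − (0.00)(-0.40)] = 0.0475
  C_13 = (-0.05)(-0.35) − (0.55)(-0.40) = 0.2375
  C_21 = −[(0.00)(0.95) − (-0.15)(-0.35)] = 0.0525
  C_22 = (0.85)(0.95) − (-0.15)(-0.40) = 0.7475
  C_23 = −[(0.85)(-0.35) − (0.00)(-0.40)] = 0.2975
  C_31 = (0.00)(0.00) − (-0.15)(0.55) = 0.0825
  C_32 = −[(0.85)(0.00) − (-0.15)(-0.05)] = 0.0075
  C_33 = (0.85)(0.55) − (0.00)(-0.05) = 0.4675
det(I−A) = Σ_j (I−A)_1j·C_1j = (0.85)(0.5225) + (0.00)(0.0475) + (-0.15)(0.2375) = 0.4085
adj(I−A) = Cᵀ =
  [ 0.5225   0.0525   0.0825]
  [ 0.0475   0.7475   0.0075]
  [ 0.2375   0.2975   0.4675]
(I − A)⁻¹ = adj(I−A) / det(I−A) ≈
  [   1.2791     0.1285     0.2020]
  [   0.1163     1.8299     0.0184]
  [   0.5814     0.7283     1.1444]
The output multiplier for sector j is the column-j sum of the Leontief inverse (I − A)⁻¹ = adj(I−A) / det(I−A).
Column 3 of adj(I−A): (0.0825, 0.0075, 0.4675); det(I−A) = 0.4085.
m_3 = (0.0825 + 0.0075 + 0.4675) / 0.4085 = 0.5575 / 0.4085 ≈ 1.365.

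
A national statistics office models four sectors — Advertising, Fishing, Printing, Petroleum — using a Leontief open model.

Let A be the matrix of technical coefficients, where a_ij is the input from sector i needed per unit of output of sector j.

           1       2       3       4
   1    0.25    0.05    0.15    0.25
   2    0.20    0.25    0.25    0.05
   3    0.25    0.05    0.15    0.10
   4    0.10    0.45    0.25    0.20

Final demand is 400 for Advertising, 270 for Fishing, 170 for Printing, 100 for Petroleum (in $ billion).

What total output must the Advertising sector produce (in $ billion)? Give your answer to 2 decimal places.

x_1 = 1067.58

I − A =
  [   0.75    -0.05    -0.15    -0.25]
  [  -0.20     0.75    -0.25    -0.05]
  [  -0.25    -0.05     0.85    -0.10]
  [  -0.10    -0.45    -0.25     0.80]
Compute the cofactors C_ij = (−1)^(i+j)·(3×3 minor ij) of I−A; the adjugate is their transpose:
adj(I−A) = Cᵀ =
  [ 0.450250   0.144250   0.172250   0.171250]
  [ 0.190875   0.422875   0.190375   0.109875]
  [ 0.169125   0.101125   0.383625   0.107125]
  [ 0.216500   0.287500   0.248500   0.427500]
det(I−A) = Σ_j (I−A)_1j·C_1j = (0.75)(0.450250) + (-0.05)(0.190875) + (-0.15)(0.169125) + (-0.25)(0.216500) = 0.24865
(I − A)⁻¹ = adj(I−A) / det(I−A) ≈
  [   1.8108     0.5801     0.6927     0.6887]
  [   0.7676     1.7007     0.7656     0.4419]
  [   0.6802     0.4067     1.5428     0.4308]
  [   0.8707     1.1562     0.9994     1.7193]
x = (I − A)⁻¹ d = adj(I−A)·d / det(I−A), with det(I−A) = 0.24865:
  x_1 = (0.450250·400 + 0.144250·270 + 0.172250·170 + 0.171250·100) / 0.24865 = 265.455 / 0.24865 ≈ 1067.58
  x_2 = (0.190875·400 + 0.422875·270 + 0.190375·170 + 0.109875·100) / 0.24865 = 233.8775 / 0.24865 ≈ 940.59
  x_3 = (0.169125·400 + 0.101125·270 + 0.383625·170 + 0.107125·100) / 0.24865 = 170.8825 / 0.24865 ≈ 687.24
  x_4 = (0.216500·400 + 0.287500·270 + 0.248500·170 + 0.427500·100) / 0.24865 = 249.22 / 0.24865 ≈ 1002.29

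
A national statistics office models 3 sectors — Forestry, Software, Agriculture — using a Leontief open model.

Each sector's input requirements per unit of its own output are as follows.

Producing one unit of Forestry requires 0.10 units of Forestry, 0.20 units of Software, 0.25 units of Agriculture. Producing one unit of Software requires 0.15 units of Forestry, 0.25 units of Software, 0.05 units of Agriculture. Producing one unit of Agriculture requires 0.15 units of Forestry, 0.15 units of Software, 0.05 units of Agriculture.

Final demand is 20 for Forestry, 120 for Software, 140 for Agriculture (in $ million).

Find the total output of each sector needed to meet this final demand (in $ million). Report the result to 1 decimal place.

x_1 = 89.4, x_2 = 220.3, x_3 = 182.5

I − A =
  [   0.90    -0.15    -0.15]
  [  -0.20     0.75    -0.15]
  [  -0.25    -0.05     0.95]
Cofactors of I−A, C_ij = (−1)^(i+j)·(minor ij) (rows/columns in the sector order above):
  C_11 = (0.75)(0.95) − (-0.15)(-0.05) = 0.7050
  C_12 = −[(-0.20)(0.95) − (-0.15)(-0.25)] = 0.2275
  C_13 = (-0.20)(-0.05) − (0.75)(-0.25) = 0.1975
  C_21 = −[(-0.15)(0.95) − (-0.15)(-0.05)] = 0.1500
  C_22 = (0.90)(0.95) − (-0.15)(-0.25) = 0.8175
  C_23 = −[(0.90)(-0.05) − (-0.15)(-0.25)] = 0.0825
  C_31 = (-0.15)(-0.15) − (-0.15)(0.75) = 0.1350
  C_32 = −[(0.90)(-0.15) − (-0.15)(-0.20)] = 0.1650
  C_33 = (0.90)(0.75) − (-0.15)(-0.20) = 0.6450
det(I−A) = Σ_j (I−A)_1j·C_1j = (0.90)(0.7050) + (-0.15)(0.2275) + (-0.15)(0.1975) = 0.57075
adj(I−A) = Cᵀ =
  [ 0.7050   0.1500   0.1350]
  [ 0.2275   0.8175   0.1650]
  [ 0.1975   0.0825   0.6450]
(I − A)⁻¹ = adj(I−A) / det(I−A) ≈
  [   1.2352     0.2628     0.2365]
  [   0.3986     1.4323     0.2891]
  [   0.3460     0.1445     1.1301]
x = (I − A)⁻¹ d = adj(I−A)·d / det(I−A), with det(I−A) = 0.57075:
  x_1 = (0.7050·20 + 0.1500·120 + 0.1350·140) / 0.57075 = 51.00 / 0.57075 ≈ 89.4
  x_2 = (0.2275·20 + 0.8175·120 + 0.1650·140) / 0.57075 = 125.75 / 0.57075 ≈ 220.3
  x_3 = (0.1975·20 + 0.0825·120 + 0.6450·140) / 0.57075 = 104.15 / 0.57075 ≈ 182.5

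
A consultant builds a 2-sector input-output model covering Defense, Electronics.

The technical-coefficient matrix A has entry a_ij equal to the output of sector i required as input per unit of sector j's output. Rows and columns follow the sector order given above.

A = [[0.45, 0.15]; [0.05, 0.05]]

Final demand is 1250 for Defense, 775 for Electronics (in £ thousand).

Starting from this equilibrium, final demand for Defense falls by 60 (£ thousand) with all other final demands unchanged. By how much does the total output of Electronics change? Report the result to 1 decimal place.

I − A =
  [   0.55    -0.15]
  [  -0.05     0.95]
det(I−A) = (0.55)(0.95) − (-0.15)(-0.05) = 0.5150
adj(I−A) = [[0.95, 0.15], [0.05, 0.55]]
(I − A)⁻¹ = adj(I−A) / det(I−A) ≈
  [   1.8447     0.2913]
  [   0.0971     1.0680]
Δx = (I − A)⁻¹ Δd with Δd having -60 in the Defense component and 0 elsewhere.
So Δx_E = L_ED · (-60), where L_ED = adj(I−A)_ED / det(I−A) = 0.05 / 0.5150.
Δx_E = 0.05 × (-60) / 0.5150 = -3.00 / 0.5150 ≈ -5.8.

Δx_E = -5.8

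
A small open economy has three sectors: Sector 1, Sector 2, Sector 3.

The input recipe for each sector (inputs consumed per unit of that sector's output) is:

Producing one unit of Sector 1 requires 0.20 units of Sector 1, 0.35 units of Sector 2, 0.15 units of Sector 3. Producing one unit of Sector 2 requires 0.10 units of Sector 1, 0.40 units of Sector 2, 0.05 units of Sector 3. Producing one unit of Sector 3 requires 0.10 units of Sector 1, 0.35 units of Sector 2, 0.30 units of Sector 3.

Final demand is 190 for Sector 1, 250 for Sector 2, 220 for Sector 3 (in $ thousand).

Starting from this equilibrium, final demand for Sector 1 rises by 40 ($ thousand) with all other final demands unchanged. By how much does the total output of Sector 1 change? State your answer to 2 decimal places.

I − A =
  [   0.80    -0.10    -0.10]
  [  -0.35     0.60    -0.35]
  [  -0.15    -0.05     0.70]
Cofactors of I−A, C_ij = (−1)^(i+j)·(minor ij) (rows/columns in the sector order above):
  C_11 = (0.60)(0.70) − (-0.35)(-0.05) = 0.4025
  C_12 = −[(-0.35)(0.70) − (-0.35)(-0.15)] = 0.2975
  C_13 = (-0.35)(-0.05) − (0.60)(-0.15) = 0.1075
  C_21 = −[(-0.10)(0.70) − (-0.10)(-0.05)] = 0.0750
  C_22 = (0.80)(0.70) − (-0.10)(-0.15) = 0.5450
  C_23 = −[(0.80)(-0.05) − (-0.10)(-0.15)] = 0.0550
  C_31 = (-0.10)(-0.35) − (-0.10)(0.60) = 0.0950
  C_32 = −[(0.80)(-0.35) − (-0.10)(-0.35)] = 0.3150
  C_33 = (0.80)(0.60) − (-0.10)(-0.35) = 0.4450
det(I−A) = Σ_j (I−A)_1j·C_1j = (0.80)(0.4025) + (-0.10)(0.2975) + (-0.10)(0.1075) = 0.2815
adj(I−A) = Cᵀ =
  [ 0.4025   0.0750   0.0950]
  [ 0.2975   0.5450   0.3150]
  [ 0.1075   0.0550   0.4450]
(I − A)⁻¹ = adj(I−A) / det(I−A) ≈
  [   1.4298     0.2664     0.3375]
  [   1.0568     1.9361     1.1190]
  [   0.3819     0.1954     1.5808]
Δx = (I − A)⁻¹ Δd with Δd having +40 in the Sector 1 component and 0 elsewhere.
So Δx_1 = L_11 · (+40), where L_11 = adj(I−A)_11 / det(I−A) = 0.4025 / 0.2815.
Δx_1 = 0.4025 × (+40) / 0.2815 = 16.10 / 0.2815 ≈ 57.19.

Δx_1 = 57.19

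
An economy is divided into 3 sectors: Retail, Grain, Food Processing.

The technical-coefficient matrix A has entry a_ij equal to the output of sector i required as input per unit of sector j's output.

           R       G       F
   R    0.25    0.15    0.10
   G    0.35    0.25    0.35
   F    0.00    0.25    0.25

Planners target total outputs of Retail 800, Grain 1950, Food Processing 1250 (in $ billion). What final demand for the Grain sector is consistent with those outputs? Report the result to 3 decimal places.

d_G = 745.000

I − A =
  [   0.75    -0.15    -0.10]
  [  -0.35     0.75    -0.35]
  [   0.00    -0.25     0.75]
d = (I − A) x:
  d_R = (+0.75)·800 + (-0.15)·1950 + (-0.10)·1250 = 182.500
  d_G = (-0.35)·800 + (+0.75)·1950 + (-0.35)·1250 = 745.000
  d_F = (+0.00)·800 + (-0.25)·1950 + (+0.75)·1250 = 450.000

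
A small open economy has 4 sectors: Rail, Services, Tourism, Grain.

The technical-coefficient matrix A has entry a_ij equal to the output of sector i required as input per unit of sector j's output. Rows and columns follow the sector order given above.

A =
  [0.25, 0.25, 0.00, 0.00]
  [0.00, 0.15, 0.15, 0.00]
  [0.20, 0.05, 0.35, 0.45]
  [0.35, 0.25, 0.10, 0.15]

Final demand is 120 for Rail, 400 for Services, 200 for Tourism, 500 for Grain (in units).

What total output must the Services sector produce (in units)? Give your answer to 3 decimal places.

I − A =
  [   0.75    -0.25     0.00     0.00]
  [   0.00     0.85    -0.15     0.00]
  [  -0.20    -0.05     0.65    -0.45]
  [  -0.35    -0.25    -0.10     0.85]
Compute the cofactors C_ij = (−1)^(i+j)·(3×3 minor ij) of I−A; the adjugate is their transpose:
adj(I−A) = Cᵀ =
  [ 0.408125   0.126875   0.031875   0.016875]
  [ 0.049125   0.380625   0.095625   0.050625]
  [ 0.278375   0.198125   0.541875   0.286875]
  [ 0.215250   0.187500   0.105000   0.401250]
det(I−A) = Σ_j (I−A)_1j·C_1j = (0.75)(0.408125) + (-0.25)(0.049125) + (0.00)(0.278375) + (0.00)(0.215250) = 0.2938125
(I − A)⁻¹ = adj(I−A) / det(I−A) ≈
  [   1.3891     0.4318     0.1085     0.0574]
  [   0.1672     1.2955     0.3255     0.1723]
  [   0.9475     0.6743     1.8443     0.9764]
  [   0.7326     0.6382     0.3574     1.3657]
x = (I − A)⁻¹ d = adj(I−A)·d / det(I−A), with det(I−A) = 0.2938125:
  x_1 = (0.408125·120 + 0.126875·400 + 0.031875·200 + 0.016875·500) / 0.2938125 = 114.5375 / 0.2938125 ≈ 389.832
  x_2 = (0.049125·120 + 0.380625·400 + 0.095625·200 + 0.050625·500) / 0.2938125 = 202.5825 / 0.2938125 ≈ 689.496
  x_3 = (0.278375·120 + 0.198125·400 + 0.541875·200 + 0.286875·500) / 0.2938125 = 364.4675 / 0.2938125 ≈ 1240.476
  x_4 = (0.215250·120 + 0.187500·400 + 0.105000·200 + 0.401250·500) / 0.2938125 = 322.455 / 0.2938125 ≈ 1097.486

x_2 = 689.496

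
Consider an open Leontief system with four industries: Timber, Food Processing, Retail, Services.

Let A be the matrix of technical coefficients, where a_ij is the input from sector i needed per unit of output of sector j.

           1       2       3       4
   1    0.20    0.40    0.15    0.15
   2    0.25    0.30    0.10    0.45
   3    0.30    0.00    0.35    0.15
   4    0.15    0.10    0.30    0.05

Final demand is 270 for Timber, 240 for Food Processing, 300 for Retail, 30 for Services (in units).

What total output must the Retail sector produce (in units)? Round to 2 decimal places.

I − A =
  [   0.80    -0.40    -0.15    -0.15]
  [  -0.25     0.70    -0.10    -0.45]
  [  -0.30     0.00     0.65    -0.15]
  [  -0.15    -0.10    -0.30     0.95]
Compute the cofactors C_ij = (−1)^(i+j)·(3×3 minor ij) of I−A; the adjugate is their transpose:
adj(I−A) = Cᵀ =
  [ 0.37000   0.24100   0.21800   0.20700]
  [ 0.25825   0.38375   0.23875   0.26025]
  [ 0.20550   0.13950   0.35450   0.15450]
  [ 0.15050   0.12250   0.17150   0.25550]
det(I−A) = Σ_j (I−A)_1j·C_1j = (0.80)(0.37000) + (-0.40)(0.25825) + (-0.15)(0.20550) + (-0.15)(0.15050) = 0.1393
(I − A)⁻¹ = adj(I−A) / det(I−A) ≈
  [   2.6561     1.7301     1.5650     1.4860]
  [   1.8539     2.7548     1.7139     1.8683]
  [   1.4752     1.0014     2.5449     1.1091]
  [   1.0804     0.8794     1.2312     1.8342]
x = (I − A)⁻¹ d = adj(I−A)·d / det(I−A), with det(I−A) = 0.1393:
  x_1 = (0.37000·270 + 0.24100·240 + 0.21800·300 + 0.20700·30) / 0.1393 = 229.35 / 0.1393 ≈ 1646.45
  x_2 = (0.25825·270 + 0.38375·240 + 0.23875·300 + 0.26025·30) / 0.1393 = 241.26 / 0.1393 ≈ 1731.95
  x_3 = (0.20550·270 + 0.13950·240 + 0.35450·300 + 0.15450·30) / 0.1393 = 199.95 / 0.1393 ≈ 1435.39
  x_4 = (0.15050·270 + 0.12250·240 + 0.17150·300 + 0.25550·30) / 0.1393 = 129.15 / 0.1393 ≈ 927.14

x_3 = 1435.39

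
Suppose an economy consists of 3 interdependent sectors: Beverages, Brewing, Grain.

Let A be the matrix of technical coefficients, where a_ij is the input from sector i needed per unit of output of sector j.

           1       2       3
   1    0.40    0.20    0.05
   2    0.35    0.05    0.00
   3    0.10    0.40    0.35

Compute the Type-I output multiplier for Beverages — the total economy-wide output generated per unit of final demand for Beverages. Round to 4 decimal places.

m_1 = 3.4477

I − A =
  [   0.60    -0.20    -0.05]
  [  -0.35     0.95     0.00]
  [  -0.10    -0.40     0.65]
Cofactors of I−A, C_ij = (−1)^(i+j)·(minor ij) (rows/columns in the sector order above):
  C_11 = (0.95)(0.65) − (0.00)(-0.40) = 0.6175
  C_12 = −[(-0.35)(0.65) − (0.00)(-0.10)] = 0.2275
  C_13 = (-0.35)(-0.40) − (0.95)(-0.10) = 0.2350
  C_21 = −[(-0.20)(0.65) − (-0.05)(-0.40)] = 0.1500
  C_22 = (0.60)(0.65) − (-0.05)(-0.10) = 0.3850
  C_23 = −[(0.60)(-0.40) − (-0.20)(-0.10)] = 0.2600
  C_31 = (-0.20)(0.00) − (-0.05)(0.95) = 0.0475
  C_32 = −[(0.60)(0.00) − (-0.05)(-0.35)] = 0.0175
  C_33 = (0.60)(0.95) − (-0.20)(-0.35) = 0.5000
det(I−A) = Σ_j (I−A)_1j·C_1j = (0.60)(0.6175) + (-0.20)(0.2275) + (-0.05)(0.2350) = 0.31325
adj(I−A) = Cᵀ =
  [ 0.6175   0.1500   0.0475]
  [ 0.2275   0.3850   0.0175]
  [ 0.2350   0.2600   0.5000]
(I − A)⁻¹ = adj(I−A) / det(I−A) ≈
  [   1.97127     0.47885     0.15164]
  [   0.72626     1.22905     0.05587]
  [   0.75020     0.83001     1.59617]
The output multiplier for sector j is the column-j sum of the Leontief inverse (I − A)⁻¹ = adj(I−A) / det(I−A).
Column 1 of adj(I−A): (0.6175, 0.2275, 0.2350); det(I−A) = 0.31325.
m_1 = (0.6175 + 0.2275 + 0.2350) / 0.31325 = 1.08 / 0.31325 ≈ 3.4477.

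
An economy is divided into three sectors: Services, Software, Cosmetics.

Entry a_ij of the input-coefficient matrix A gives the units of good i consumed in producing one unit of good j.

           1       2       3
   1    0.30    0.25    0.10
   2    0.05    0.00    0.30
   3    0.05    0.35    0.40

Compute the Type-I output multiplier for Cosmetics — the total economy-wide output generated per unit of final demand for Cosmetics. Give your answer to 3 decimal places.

m_3 = 3.280

I − A =
  [   0.70    -0.25    -0.10]
  [  -0.05     1.00    -0.30]
  [  -0.05    -0.35     0.60]
Cofactors of I−A, C_ij = (−1)^(i+j)·(minor ij) (rows/columns in the sector order above):
  C_11 = (1.00)(0.60) − (-0.30)(-0.35) = 0.4950
  C_12 = −[(-0.05)(0.60) − (-0.30)(-0.05)] = 0.0450
  C_13 = (-0.05)(-0.35) − (1.00)(-0.05) = 0.0675
  C_21 = −[(-0.25)(0.60) − (-0.10)(-0.35)] = 0.1850
  C_22 = (0.70)(0.60) − (-0.10)(-0.05) = 0.4150
  C_23 = −[(0.70)(-0.35) − (-0.25)(-0.05)] = 0.2575
  C_31 = (-0.25)(-0.30) − (-0.10)(1.00) = 0.1750
  C_32 = −[(0.70)(-0.30) − (-0.10)(-0.05)] = 0.2150
  C_33 = (0.70)(1.00) − (-0.25)(-0.05) = 0.6875
det(I−A) = Σ_j (I−A)_1j·C_1j = (0.70)(0.4950) + (-0.25)(0.0450) + (-0.10)(0.0675) = 0.3285
adj(I−A) = Cᵀ =
  [ 0.4950   0.1850   0.1750]
  [ 0.0450   0.4150   0.2150]
  [ 0.0675   0.2575   0.6875]
(I − A)⁻¹ = adj(I−A) / det(I−A) ≈
  [   1.5068     0.5632     0.5327]
  [   0.1370     1.2633     0.6545]
  [   0.2055     0.7839     2.0928]
The output multiplier for sector j is the column-j sum of the Leontief inverse (I − A)⁻¹ = adj(I−A) / det(I−A).
Column 3 of adj(I−A): (0.1750, 0.2150, 0.6875); det(I−A) = 0.3285.
m_3 = (0.1750 + 0.2150 + 0.6875) / 0.3285 = 1.0775 / 0.3285 ≈ 3.280.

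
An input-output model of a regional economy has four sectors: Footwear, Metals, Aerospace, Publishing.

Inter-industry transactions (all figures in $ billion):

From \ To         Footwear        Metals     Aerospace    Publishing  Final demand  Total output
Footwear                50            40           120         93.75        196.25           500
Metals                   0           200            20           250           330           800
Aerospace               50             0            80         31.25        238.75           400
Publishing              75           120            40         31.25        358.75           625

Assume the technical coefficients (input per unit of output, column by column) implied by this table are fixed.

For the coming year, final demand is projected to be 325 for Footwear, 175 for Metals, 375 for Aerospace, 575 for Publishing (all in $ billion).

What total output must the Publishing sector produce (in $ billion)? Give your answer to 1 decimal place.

x_P = 911.1

Technical coefficients a_ij = z_ij / X_j:
  a_FF = 50/500 = 0.10, a_MF = 0/500 = 0.00, a_AF = 50/500 = 0.10, a_PF = 75/500 = 0.15
  a_FM = 40/800 = 0.05, a_MM = 200/800 = 0.25, a_AM = 0/800 = 0.00, a_PM = 120/800 = 0.15
  a_FA = 120/400 = 0.30, a_MA = 20/400 = 0.05, a_AA = 80/400 = 0.20, a_PA = 40/400 = 0.10
  a_FP = 93.75/625 = 0.15, a_MP = 250/625 = 0.40, a_AP = 31.25/625 = 0.05, a_PP = 31.25/625 = 0.05
I − A =
  [   0.90    -0.05    -0.30    -0.15]
  [   0.00     0.75    -0.05    -0.40]
  [  -0.10     0.00     0.80    -0.05]
  [  -0.15    -0.15    -0.10     0.95]
Compute the cofactors C_ij = (−1)^(i+j)·(3×3 minor ij) of I−A; the adjugate is their transpose:
adj(I−A) = Cᵀ =
  [ 0.517875   0.058000   0.212500   0.117375]
  [ 0.057125   0.629250   0.095625   0.279000]
  [ 0.070875   0.014125   0.567375   0.047000]
  [ 0.098250   0.110000   0.108375   0.517250]
det(I−A) = Σ_j (I−A)_1j·C_1j = (0.90)(0.517875) + (-0.05)(0.057125) + (-0.30)(0.070875) + (-0.15)(0.098250) = 0.42723125
(I − A)⁻¹ = adj(I−A) / det(I−A) ≈
  [   1.2122     0.1358     0.4974     0.2747]
  [   0.1337     1.4729     0.2238     0.6530]
  [   0.1659     0.0331     1.3280     0.1100]
  [   0.2300     0.2575     0.2537     1.2107]
x = (I − A)⁻¹ d = adj(I−A)·d / det(I−A), with det(I−A) = 0.42723125:
  x_F = (0.517875·325 + 0.058000·175 + 0.212500·375 + 0.117375·575) / 0.42723125 = 325.6375 / 0.42723125 ≈ 762.2
  x_M = (0.057125·325 + 0.629250·175 + 0.095625·375 + 0.279000·575) / 0.42723125 = 324.96875 / 0.42723125 ≈ 760.6
  x_A = (0.070875·325 + 0.014125·175 + 0.567375·375 + 0.047000·575) / 0.42723125 = 265.296875 / 0.42723125 ≈ 621.0
  x_P = (0.098250·325 + 0.110000·175 + 0.108375·375 + 0.517250·575) / 0.42723125 = 389.240625 / 0.42723125 ≈ 911.1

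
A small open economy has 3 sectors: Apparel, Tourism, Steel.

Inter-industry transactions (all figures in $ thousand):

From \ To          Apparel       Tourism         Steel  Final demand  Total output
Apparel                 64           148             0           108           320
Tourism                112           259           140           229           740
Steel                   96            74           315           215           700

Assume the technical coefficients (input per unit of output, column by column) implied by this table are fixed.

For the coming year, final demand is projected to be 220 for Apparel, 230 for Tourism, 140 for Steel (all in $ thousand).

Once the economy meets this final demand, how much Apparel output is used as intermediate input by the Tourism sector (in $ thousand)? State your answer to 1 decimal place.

Technical coefficients a_ij = z_ij / X_j:
  a_11 = 64/320 = 0.20, a_21 = 112/320 = 0.35, a_31 = 96/320 = 0.30
  a_12 = 148/740 = 0.20, a_22 = 259/740 = 0.35, a_32 = 74/740 = 0.10
  a_13 = 0/700 = 0.00, a_23 = 140/700 = 0.20, a_33 = 315/700 = 0.45
I − A =
  [   0.80    -0.20     0.00]
  [  -0.35     0.65    -0.20]
  [  -0.30    -0.10     0.55]
Cofactors of I−A, C_ij = (−1)^(i+j)·(minor ij) (rows/columns in the sector order above):
  C_11 = (0.65)(0.55) − (-0.20)(-0.10) = 0.3375
  C_12 = −[(-0.35)(0.55) − (-0.20)(-0.30)] = 0.2525
  C_13 = (-0.35)(-0.10) − (0.65)(-0.30) = 0.2300
  C_21 = −[(-0.20)(0.55) − (0.00)(-0.10)] = 0.1100
  C_22 = (0.80)(0.55) − (0.00)(-0.30) = 0.4400
  C_23 = −[(0.80)(-0.10) − (-0.20)(-0.30)] = 0.1400
  C_31 = (-0.20)(-0.20) − (0.00)(0.65) = 0.0400
  C_32 = −[(0.80)(-0.20) − (0.00)(-0.35)] = 0.1600
  C_33 = (0.80)(0.65) − (-0.20)(-0.35) = 0.4500
det(I−A) = Σ_j (I−A)_1j·C_1j = (0.80)(0.3375) + (-0.20)(0.2525) + (0.00)(0.2300) = 0.2195
adj(I−A) = Cᵀ =
  [ 0.3375   0.1100   0.0400]
  [ 0.2525   0.4400   0.1600]
  [ 0.2300   0.1400   0.4500]
(I − A)⁻¹ = adj(I−A) / det(I−A) ≈
  [   1.5376     0.5011     0.1822]
  [   1.1503     2.0046     0.7289]
  [   1.0478     0.6378     2.0501]
First solve x = (I − A)⁻¹ d = adj(I−A)·d / det(I−A); in particular x_2 = (0.2525·220 + 0.4400·230 + 0.1600·140) / 0.2195 = 179.15 / 0.2195 ≈ 816.173.
Intermediate flow from 1 to 2: z_12 = a_12 · x_2 = 0.20 × 179.15 / 0.2195 = 35.83 / 0.2195 ≈ 163.2.

z_12 = 163.2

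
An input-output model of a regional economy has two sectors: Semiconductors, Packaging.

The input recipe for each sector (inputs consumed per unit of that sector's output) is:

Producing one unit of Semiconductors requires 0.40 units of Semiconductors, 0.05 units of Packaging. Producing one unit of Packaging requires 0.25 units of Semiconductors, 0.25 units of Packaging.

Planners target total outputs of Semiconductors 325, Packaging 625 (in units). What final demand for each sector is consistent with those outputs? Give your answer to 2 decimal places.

d_S = 38.75, d_P = 452.50

I − A =
  [   0.60    -0.25]
  [  -0.05     0.75]
d = (I − A) x:
  d_S = (+0.60)·325 + (-0.25)·625 = 38.75
  d_P = (-0.05)·325 + (+0.75)·625 = 452.50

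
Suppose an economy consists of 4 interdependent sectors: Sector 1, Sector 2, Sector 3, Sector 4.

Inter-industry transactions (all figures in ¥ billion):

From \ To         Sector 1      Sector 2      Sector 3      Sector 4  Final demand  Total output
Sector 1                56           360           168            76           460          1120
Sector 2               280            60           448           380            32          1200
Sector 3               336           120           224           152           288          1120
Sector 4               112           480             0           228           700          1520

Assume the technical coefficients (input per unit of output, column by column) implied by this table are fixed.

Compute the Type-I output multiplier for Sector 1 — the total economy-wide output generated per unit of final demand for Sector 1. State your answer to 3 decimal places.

Technical coefficients a_ij = z_ij / X_j:
  a_11 = 56/1120 = 0.05, a_21 = 280/1120 = 0.25, a_31 = 336/1120 = 0.30, a_41 = 112/1120 = 0.10
  a_12 = 360/1200 = 0.30, a_22 = 60/1200 = 0.05, a_32 = 120/1200 = 0.10, a_42 = 480/1200 = 0.40
  a_13 = 168/1120 = 0.15, a_23 = 448/1120 = 0.40, a_33 = 224/1120 = 0.20, a_43 = 0/1120 = 0.00
  a_14 = 76/1520 = 0.05, a_24 = 380/1520 = 0.25, a_34 = 152/1520 = 0.10, a_44 = 228/1520 = 0.15
I − A =
  [   0.95    -0.30    -0.15    -0.05]
  [  -0.25     0.95    -0.40    -0.25]
  [  -0.30    -0.10     0.80    -0.10]
  [  -0.10    -0.40     0.00     0.85]
Compute the cofactors C_ij = (−1)^(i+j)·(3×3 minor ij) of I−A; the adjugate is their transpose:
adj(I−A) = Cᵀ =
  [ 0.516000   0.238750   0.216125   0.126000]
  [ 0.296000   0.602250   0.356625   0.236500]
  [ 0.255500   0.203750   0.591125   0.144500]
  [ 0.200000   0.311500   0.193250   0.541500]
det(I−A) = Σ_j (I−A)_1j·C_1j = (0.95)(0.516000) + (-0.30)(0.296000) + (-0.15)(0.255500) + (-0.05)(0.200000) = 0.353075
(I − A)⁻¹ = adj(I−A) / det(I−A) ≈
  [   1.4614     0.6762     0.6121     0.3569]
  [   0.8383     1.7057     1.0101     0.6698]
  [   0.7236     0.5771     1.6742     0.4093]
  [   0.5665     0.8822     0.5473     1.5337]
The output multiplier for sector j is the column-j sum of the Leontief inverse (I − A)⁻¹ = adj(I−A) / det(I−A).
Column 1 of adj(I−A): (0.516000, 0.296000, 0.255500, 0.200000); det(I−A) = 0.353075.
m_1 = (0.516000 + 0.296000 + 0.255500 + 0.200000) / 0.353075 = 1.2675 / 0.353075 ≈ 3.590.

m_1 = 3.590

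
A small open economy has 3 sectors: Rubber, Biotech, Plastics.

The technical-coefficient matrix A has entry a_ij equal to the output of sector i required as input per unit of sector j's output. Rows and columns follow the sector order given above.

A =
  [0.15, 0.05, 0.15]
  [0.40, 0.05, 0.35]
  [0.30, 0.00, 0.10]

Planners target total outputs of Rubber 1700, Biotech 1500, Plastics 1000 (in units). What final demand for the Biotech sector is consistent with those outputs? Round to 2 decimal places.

d_B = 395.00

I − A =
  [   0.85    -0.05    -0.15]
  [  -0.40     0.95    -0.35]
  [  -0.30     0.00     0.90]
d = (I − A) x:
  d_R = (+0.85)·1700 + (-0.05)·1500 + (-0.15)·1000 = 1220.00
  d_B = (-0.40)·1700 + (+0.95)·1500 + (-0.35)·1000 = 395.00
  d_P = (-0.30)·1700 + (+0.00)·1500 + (+0.90)·1000 = 390.00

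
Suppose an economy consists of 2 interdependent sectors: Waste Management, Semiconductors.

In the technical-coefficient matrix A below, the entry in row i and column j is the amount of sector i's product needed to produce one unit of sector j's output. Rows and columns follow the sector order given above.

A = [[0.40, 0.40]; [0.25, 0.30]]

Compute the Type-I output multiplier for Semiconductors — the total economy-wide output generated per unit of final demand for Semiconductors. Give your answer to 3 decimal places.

m_S = 3.125

I − A =
  [   0.60    -0.40]
  [  -0.25     0.70]
det(I−A) = (0.60)(0.70) − (-0.40)(-0.25) = 0.3200
adj(I−A) = [[0.70, 0.40], [0.25, 0.60]]
(I − A)⁻¹ = adj(I−A) / det(I−A) ≈
  [   2.1875     1.2500]
  [   0.7813     1.8750]
The output multiplier for sector j is the column-j sum of the Leontief inverse (I − A)⁻¹ = adj(I−A) / det(I−A).
Column S of adj(I−A): (0.40, 0.60); det(I−A) = 0.3200.
m_S = (0.40 + 0.60) / 0.3200 = 1.00 / 0.3200 = 3.125.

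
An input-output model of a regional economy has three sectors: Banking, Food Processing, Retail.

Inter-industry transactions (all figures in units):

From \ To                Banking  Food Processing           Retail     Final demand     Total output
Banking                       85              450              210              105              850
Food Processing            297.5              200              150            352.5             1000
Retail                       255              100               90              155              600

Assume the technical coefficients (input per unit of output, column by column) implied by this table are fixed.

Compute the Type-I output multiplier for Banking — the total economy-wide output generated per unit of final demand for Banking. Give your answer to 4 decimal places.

Technical coefficients a_ij = z_ij / X_j:
  a_BB = 85/850 = 0.10, a_FB = 297.5/850 = 0.35, a_RB = 255/850 = 0.30
  a_BF = 450/1000 = 0.45, a_FF = 200/1000 = 0.20, a_RF = 100/1000 = 0.10
  a_BR = 210/600 = 0.35, a_FR = 150/600 = 0.25, a_RR = 90/600 = 0.15
I − A =
  [   0.90    -0.45    -0.35]
  [  -0.35     0.80    -0.25]
  [  -0.30    -0.10     0.85]
Cofactors of I−A, C_ij = (−1)^(i+j)·(minor ij) (rows/columns in the sector order above):
  C_11 = (0.80)(0.85) − (-0.25)(-0.10) = 0.6550
  C_12 = −[(-0.35)(0.85) − (-0.25)(-0.30)] = 0.3725
  C_13 = (-0.35)(-0.10) − (0.80)(-0.30) = 0.2750
  C_21 = −[(-0.45)(0.85) − (-0.35)(-0.10)] = 0.4175
  C_22 = (0.90)(0.85) − (-0.35)(-0.30) = 0.6600
  C_23 = −[(0.90)(-0.10) − (-0.45)(-0.30)] = 0.2250
  C_31 = (-0.45)(-0.25) − (-0.35)(0.80) = 0.3925
  C_32 = −[(0.90)(-0.25) − (-0.35)(-0.35)] = 0.3475
  C_33 = (0.90)(0.80) − (-0.45)(-0.35) = 0.5625
det(I−A) = Σ_j (I−A)_1j·C_1j = (0.90)(0.6550) + (-0.45)(0.3725) + (-0.35)(0.2750) = 0.325625
adj(I−A) = Cᵀ =
  [ 0.6550   0.4175   0.3925]
  [ 0.3725   0.6600   0.3475]
  [ 0.2750   0.2250   0.5625]
(I − A)⁻¹ = adj(I−A) / det(I−A) ≈
  [   2.01152     1.28215     1.20537]
  [   1.14395     2.02687     1.06718]
  [   0.84453     0.69098     1.72745]
The output multiplier for sector j is the column-j sum of the Leontief inverse (I − A)⁻¹ = adj(I−A) / det(I−A).
Column B of adj(I−A): (0.6550, 0.3725, 0.2750); det(I−A) = 0.325625.
m_B = (0.6550 + 0.3725 + 0.2750) / 0.325625 = 1.3025 / 0.325625 = 4.0000.

m_B = 4.0000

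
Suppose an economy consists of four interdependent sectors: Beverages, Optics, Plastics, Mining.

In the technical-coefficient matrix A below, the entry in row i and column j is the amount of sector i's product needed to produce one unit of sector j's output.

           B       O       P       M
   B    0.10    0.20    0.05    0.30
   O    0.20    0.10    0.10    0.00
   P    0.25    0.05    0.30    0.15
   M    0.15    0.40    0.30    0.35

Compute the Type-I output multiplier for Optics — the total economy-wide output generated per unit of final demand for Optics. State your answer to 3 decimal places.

m_O = 4.108

I − A =
  [   0.90    -0.20    -0.05    -0.30]
  [  -0.20     0.90    -0.10     0.00]
  [  -0.25    -0.05     0.70    -0.15]
  [  -0.15    -0.40    -0.30     0.65]
Compute the cofactors C_ij = (−1)^(i+j)·(3×3 minor ij) of I−A; the adjugate is their transpose:
adj(I−A) = Cᵀ =
  [ 0.359750   0.175125   0.135250   0.197250]
  [ 0.100500   0.305750   0.078500   0.064500]
  [ 0.185000   0.148000   0.436000   0.186000]
  [ 0.230250   0.296875   0.280750   0.517750]
det(I−A) = Σ_j (I−A)_1j·C_1j = (0.90)(0.359750) + (-0.20)(0.100500) + (-0.05)(0.185000) + (-0.30)(0.230250) = 0.22535
(I − A)⁻¹ = adj(I−A) / det(I−A) ≈
  [   1.5964     0.7771     0.6002     0.8753]
  [   0.4460     1.3568     0.3483     0.2862]
  [   0.8209     0.6568     1.9348     0.8254]
  [   1.0217     1.3174     1.2458     2.2975]
The output multiplier for sector j is the column-j sum of the Leontief inverse (I − A)⁻¹ = adj(I−A) / det(I−A).
Column O of adj(I−A): (0.175125, 0.305750, 0.148000, 0.296875); det(I−A) = 0.22535.
m_O = (0.175125 + 0.305750 + 0.148000 + 0.296875) / 0.22535 = 0.92575 / 0.22535 ≈ 4.108.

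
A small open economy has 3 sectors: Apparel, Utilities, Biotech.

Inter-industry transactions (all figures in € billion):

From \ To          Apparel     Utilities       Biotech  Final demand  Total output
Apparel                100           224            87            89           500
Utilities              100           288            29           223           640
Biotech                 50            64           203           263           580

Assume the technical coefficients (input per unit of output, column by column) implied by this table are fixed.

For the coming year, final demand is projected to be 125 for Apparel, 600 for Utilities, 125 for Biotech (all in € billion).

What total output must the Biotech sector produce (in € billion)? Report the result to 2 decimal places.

Technical coefficients a_ij = z_ij / X_j:
  a_AA = 100/500 = 0.20, a_UA = 100/500 = 0.20, a_BA = 50/500 = 0.10
  a_AU = 224/640 = 0.35, a_UU = 288/640 = 0.45, a_BU = 64/640 = 0.10
  a_AB = 87/580 = 0.15, a_UB = 29/580 = 0.05, a_BB = 203/580 = 0.35
I − A =
  [   0.80    -0.35    -0.15]
  [  -0.20     0.55    -0.05]
  [  -0.10    -0.10     0.65]
Cofactors of I−A, C_ij = (−1)^(i+j)·(minor ij) (rows/columns in the sector order above):
  C_11 = (0.55)(0.65) − (-0.05)(-0.10) = 0.3525
  C_12 = −[(-0.20)(0.65) − (-0.05)(-0.10)] = 0.1350
  C_13 = (-0.20)(-0.10) − (0.55)(-0.10) = 0.0750
  C_21 = −[(-0.35)(0.65) − (-0.15)(-0.10)] = 0.2425
  C_22 = (0.80)(0.65) − (-0.15)(-0.10) = 0.5050
  C_23 = −[(0.80)(-0.10) − (-0.35)(-0.10)] = 0.1150
  C_31 = (-0.35)(-0.05) − (-0.15)(0.55) = 0.1000
  C_32 = −[(0.80)(-0.05) − (-0.15)(-0.20)] = 0.0700
  C_33 = (0.80)(0.55) − (-0.35)(-0.20) = 0.3700
det(I−A) = Σ_j (I−A)_1j·C_1j = (0.80)(0.3525) + (-0.35)(0.1350) + (-0.15)(0.0750) = 0.2235
adj(I−A) = Cᵀ =
  [ 0.3525   0.2425   0.1000]
  [ 0.1350   0.5050   0.0700]
  [ 0.0750   0.1150   0.3700]
(I − A)⁻¹ = adj(I−A) / det(I−A) ≈
  [   1.5772     1.0850     0.4474]
  [   0.6040     2.2595     0.3132]
  [   0.3356     0.5145     1.6555]
x = (I − A)⁻¹ d = adj(I−A)·d / det(I−A), with det(I−A) = 0.2235:
  x_A = (0.3525·125 + 0.2425·600 + 0.1000·125) / 0.2235 = 202.0625 / 0.2235 ≈ 904.08
  x_U = (0.1350·125 + 0.5050·600 + 0.0700·125) / 0.2235 = 328.625 / 0.2235 ≈ 1470.36
  x_B = (0.0750·125 + 0.1150·600 + 0.3700·125) / 0.2235 = 124.625 / 0.2235 ≈ 557.61

x_B = 557.61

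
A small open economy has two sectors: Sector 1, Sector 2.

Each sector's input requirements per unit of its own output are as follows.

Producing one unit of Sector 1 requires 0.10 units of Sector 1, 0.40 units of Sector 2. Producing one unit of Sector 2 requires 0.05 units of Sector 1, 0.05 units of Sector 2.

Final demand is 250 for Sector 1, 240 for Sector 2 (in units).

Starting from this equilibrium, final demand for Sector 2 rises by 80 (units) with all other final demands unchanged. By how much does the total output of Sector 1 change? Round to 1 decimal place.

I − A =
  [   0.90    -0.05]
  [  -0.40     0.95]
det(I−A) = (0.90)(0.95) − (-0.05)(-0.40) = 0.8350
adj(I−A) = [[0.95, 0.05], [0.40, 0.90]]
(I − A)⁻¹ = adj(I−A) / det(I−A) ≈
  [   1.1377     0.0599]
  [   0.4790     1.0778]
Δx = (I − A)⁻¹ Δd with Δd having +80 in the Sector 2 component and 0 elsewhere.
So Δx_1 = L_12 · (+80), where L_12 = adj(I−A)_12 / det(I−A) = 0.05 / 0.8350.
Δx_1 = 0.05 × (+80) / 0.8350 = 4.00 / 0.8350 ≈ 4.8.

Δx_1 = 4.8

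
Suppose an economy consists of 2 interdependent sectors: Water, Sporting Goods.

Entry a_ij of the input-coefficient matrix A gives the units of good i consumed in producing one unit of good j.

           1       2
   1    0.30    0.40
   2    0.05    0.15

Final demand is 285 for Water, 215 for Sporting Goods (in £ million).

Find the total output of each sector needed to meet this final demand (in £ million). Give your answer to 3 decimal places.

I − A =
  [   0.70    -0.40]
  [  -0.05     0.85]
det(I−A) = (0.70)(0.85) − (-0.40)(-0.05) = 0.5750
adj(I−A) = [[0.85, 0.40], [0.05, 0.70]]
(I − A)⁻¹ = adj(I−A) / det(I−A) ≈
  [   1.4783     0.6957]
  [   0.0870     1.2174]
x = (I − A)⁻¹ d = adj(I−A)·d / det(I−A), with det(I−A) = 0.5750:
  x_1 = (0.85·285 + 0.40·215) / 0.5750 = 328.25 / 0.5750 ≈ 570.870
  x_2 = (0.05·285 + 0.70·215) / 0.5750 = 164.75 / 0.5750 ≈ 286.522

x_1 = 570.870, x_2 = 286.522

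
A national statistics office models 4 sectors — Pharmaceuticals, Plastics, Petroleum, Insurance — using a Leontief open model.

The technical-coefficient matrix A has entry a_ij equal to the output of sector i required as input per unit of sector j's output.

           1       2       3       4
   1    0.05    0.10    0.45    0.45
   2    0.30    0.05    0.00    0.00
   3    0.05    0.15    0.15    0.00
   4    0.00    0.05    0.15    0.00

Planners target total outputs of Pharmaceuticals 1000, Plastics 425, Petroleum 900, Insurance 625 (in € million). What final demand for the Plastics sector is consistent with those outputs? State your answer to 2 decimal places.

I − A =
  [   0.95    -0.10    -0.45    -0.45]
  [  -0.30     0.95     0.00     0.00]
  [  -0.05    -0.15     0.85     0.00]
  [   0.00    -0.05    -0.15     1.00]
d = (I − A) x:
  d_1 = (+0.95)·1000 + (-0.10)·425 + (-0.45)·900 + (-0.45)·625 = 221.25
  d_2 = (-0.30)·1000 + (+0.95)·425 + (+0.00)·900 + (+0.00)·625 = 103.75
  d_3 = (-0.05)·1000 + (-0.15)·425 + (+0.85)·900 + (+0.00)·625 = 651.25
  d_4 = (+0.00)·1000 + (-0.05)·425 + (-0.15)·900 + (+1.00)·625 = 468.75

d_2 = 103.75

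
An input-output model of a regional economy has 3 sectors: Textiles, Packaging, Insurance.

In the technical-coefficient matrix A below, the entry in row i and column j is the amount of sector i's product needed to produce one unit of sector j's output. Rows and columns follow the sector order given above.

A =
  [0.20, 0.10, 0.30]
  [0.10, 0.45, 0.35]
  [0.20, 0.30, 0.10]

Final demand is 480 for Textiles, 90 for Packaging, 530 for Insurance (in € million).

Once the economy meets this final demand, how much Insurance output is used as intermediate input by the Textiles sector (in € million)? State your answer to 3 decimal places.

I − A =
  [   0.80    -0.10    -0.30]
  [  -0.10     0.55    -0.35]
  [  -0.20    -0.30     0.90]
Cofactors of I−A, C_ij = (−1)^(i+j)·(minor ij) (rows/columns in the sector order above):
  C_11 = (0.55)(0.90) − (-0.35)(-0.30) = 0.3900
  C_12 = −[(-0.10)(0.90) − (-0.35)(-0.20)] = 0.1600
  C_13 = (-0.10)(-0.30) − (0.55)(-0.20) = 0.1400
  C_21 = −[(-0.10)(0.90) − (-0.30)(-0.30)] = 0.1800
  C_22 = (0.80)(0.90) − (-0.30)(-0.20) = 0.6600
  C_23 = −[(0.80)(-0.30) − (-0.10)(-0.20)] = 0.2600
  C_31 = (-0.10)(-0.35) − (-0.30)(0.55) = 0.2000
  C_32 = −[(0.80)(-0.35) − (-0.30)(-0.10)] = 0.3100
  C_33 = (0.80)(0.55) − (-0.10)(-0.10) = 0.4300
det(I−A) = Σ_j (I−A)_1j·C_1j = (0.80)(0.3900) + (-0.10)(0.1600) + (-0.30)(0.1400) = 0.2540
adj(I−A) = Cᵀ =
  [ 0.3900   0.1800   0.2000]
  [ 0.1600   0.6600   0.3100]
  [ 0.1400   0.2600   0.4300]
(I − A)⁻¹ = adj(I−A) / det(I−A) ≈
  [   1.5354     0.7087     0.7874]
  [   0.6299     2.5984     1.2205]
  [   0.5512     1.0236     1.6929]
First solve x = (I − A)⁻¹ d = adj(I−A)·d / det(I−A); in particular x_T = (0.3900·480 + 0.1800·90 + 0.2000·530) / 0.2540 = 309.40 / 0.2540 ≈ 1218.11024.
Intermediate flow from I to T: z_IT = a_IT · x_T = 0.20 × 309.40 / 0.2540 = 61.88 / 0.2540 ≈ 243.622.

z_IT = 243.622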